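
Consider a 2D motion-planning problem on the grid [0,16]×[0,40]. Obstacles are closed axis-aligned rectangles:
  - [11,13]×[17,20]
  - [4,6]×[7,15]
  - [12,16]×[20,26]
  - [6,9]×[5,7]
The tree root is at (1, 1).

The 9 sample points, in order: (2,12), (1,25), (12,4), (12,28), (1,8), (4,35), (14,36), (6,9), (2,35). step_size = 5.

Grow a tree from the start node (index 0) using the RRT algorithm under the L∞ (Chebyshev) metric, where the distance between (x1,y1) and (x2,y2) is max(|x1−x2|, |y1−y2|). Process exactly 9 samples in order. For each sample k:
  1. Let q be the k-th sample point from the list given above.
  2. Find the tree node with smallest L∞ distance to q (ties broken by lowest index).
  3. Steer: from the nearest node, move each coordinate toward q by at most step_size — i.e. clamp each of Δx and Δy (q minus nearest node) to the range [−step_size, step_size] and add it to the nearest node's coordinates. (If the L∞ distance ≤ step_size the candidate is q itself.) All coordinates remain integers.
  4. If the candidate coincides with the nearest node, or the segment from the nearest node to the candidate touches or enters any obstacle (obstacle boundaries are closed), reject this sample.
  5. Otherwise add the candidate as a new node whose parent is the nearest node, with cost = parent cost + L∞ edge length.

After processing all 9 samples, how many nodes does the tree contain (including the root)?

1. q=(2,12) nearest=0 d=11 new=(2,6) → add node 1 parent=0 cost=5
2. q=(1,25) nearest=1 d=19 new=(1,11) → add node 2 parent=1 cost=10
3. q=(12,4) nearest=1 d=10 new=(7,4) → add node 3 parent=1 cost=10
4. q=(12,28) nearest=2 d=17 new=(6,16) → blocked by [4,6]×[7,15], reject
5. q=(1,8) nearest=1 d=2 new=(1,8) → add node 4 parent=1 cost=7
6. q=(4,35) nearest=2 d=24 new=(4,16) → add node 5 parent=2 cost=15
7. q=(14,36) nearest=5 d=20 new=(9,21) → add node 6 parent=5 cost=20
8. q=(6,9) nearest=1 d=4 new=(6,9) → blocked by [4,6]×[7,15], reject
9. q=(2,35) nearest=6 d=14 new=(4,26) → add node 7 parent=6 cost=25

Node count: 8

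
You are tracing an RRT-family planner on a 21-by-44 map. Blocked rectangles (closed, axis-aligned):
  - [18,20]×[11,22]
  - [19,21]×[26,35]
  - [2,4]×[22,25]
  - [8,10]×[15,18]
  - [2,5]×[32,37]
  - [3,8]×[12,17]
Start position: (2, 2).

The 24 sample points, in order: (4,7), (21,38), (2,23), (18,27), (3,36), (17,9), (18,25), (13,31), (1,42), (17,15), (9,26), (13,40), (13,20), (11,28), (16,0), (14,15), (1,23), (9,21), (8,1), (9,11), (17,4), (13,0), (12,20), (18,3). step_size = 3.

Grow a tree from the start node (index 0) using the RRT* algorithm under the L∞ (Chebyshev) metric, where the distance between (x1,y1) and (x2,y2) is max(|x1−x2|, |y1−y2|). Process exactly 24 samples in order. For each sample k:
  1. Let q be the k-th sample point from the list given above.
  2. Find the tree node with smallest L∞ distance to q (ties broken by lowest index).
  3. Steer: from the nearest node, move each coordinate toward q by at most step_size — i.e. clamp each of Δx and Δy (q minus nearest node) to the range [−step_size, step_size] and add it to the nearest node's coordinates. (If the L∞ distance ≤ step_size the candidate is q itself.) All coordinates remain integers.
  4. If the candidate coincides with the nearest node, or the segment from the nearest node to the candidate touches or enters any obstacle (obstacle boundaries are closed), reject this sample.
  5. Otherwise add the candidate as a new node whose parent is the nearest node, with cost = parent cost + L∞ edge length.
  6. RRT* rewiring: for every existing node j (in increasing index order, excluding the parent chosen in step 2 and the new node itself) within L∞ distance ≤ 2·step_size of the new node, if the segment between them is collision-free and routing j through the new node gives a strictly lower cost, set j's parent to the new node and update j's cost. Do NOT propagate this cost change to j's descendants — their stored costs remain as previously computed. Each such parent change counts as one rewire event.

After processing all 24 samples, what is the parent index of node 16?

Parent of node 16: 9

1. q=(4,7) nearest=0 d=5 new=(4,5) → add node 1 parent=0 cost=3
2. q=(21,38) nearest=1 d=33 new=(7,8) → add node 2 parent=1 cost=6
3. q=(2,23) nearest=2 d=15 new=(4,11) → add node 3 parent=2 cost=9
4. q=(18,27) nearest=3 d=16 new=(7,14) → blocked by [3,8]×[12,17], reject
5. q=(3,36) nearest=3 d=25 new=(3,14) → blocked by [3,8]×[12,17], reject
6. q=(17,9) nearest=2 d=10 new=(10,9) → add node 4 parent=2 cost=9
7. q=(18,25) nearest=3 d=14 new=(7,14) → blocked by [3,8]×[12,17], reject
8. q=(13,31) nearest=3 d=20 new=(7,14) → blocked by [3,8]×[12,17], reject
9. q=(1,42) nearest=3 d=31 new=(1,14) → blocked by [3,8]×[12,17], reject
10. q=(17,15) nearest=4 d=7 new=(13,12) → add node 5 parent=4 cost=12
11. q=(9,26) nearest=5 d=14 new=(10,15) → blocked by [8,10]×[15,18], reject
12. q=(13,40) nearest=5 d=28 new=(13,15) → add node 6 parent=5 cost=15
13. q=(13,20) nearest=6 d=5 new=(13,18) → add node 7 parent=6 cost=18
14. q=(11,28) nearest=7 d=10 new=(11,21) → add node 8 parent=7 cost=21
15. q=(16,0) nearest=2 d=9 new=(10,5) → add node 9 parent=2 cost=9
16. q=(14,15) nearest=6 d=1 new=(14,15) → add node 10 parent=6 cost=16
17. q=(1,23) nearest=8 d=10 new=(8,23) → add node 11 parent=8 cost=24
18. q=(9,21) nearest=8 d=2 new=(9,21) → add node 12 parent=8 cost=23
19. q=(8,1) nearest=1 d=4 new=(7,2) → add node 13 parent=1 cost=6
20. q=(9,11) nearest=4 d=2 new=(9,11) → add node 14 parent=4 cost=11
21. q=(17,4) nearest=4 d=7 new=(13,6) → add node 15 parent=4 cost=12
22. q=(13,0) nearest=9 d=5 new=(13,2) → add node 16 parent=9 cost=12
23. q=(12,20) nearest=8 d=1 new=(12,20) → add node 17 parent=8 cost=22
24. q=(18,3) nearest=15 d=5 new=(16,3) → add node 18 parent=15 cost=15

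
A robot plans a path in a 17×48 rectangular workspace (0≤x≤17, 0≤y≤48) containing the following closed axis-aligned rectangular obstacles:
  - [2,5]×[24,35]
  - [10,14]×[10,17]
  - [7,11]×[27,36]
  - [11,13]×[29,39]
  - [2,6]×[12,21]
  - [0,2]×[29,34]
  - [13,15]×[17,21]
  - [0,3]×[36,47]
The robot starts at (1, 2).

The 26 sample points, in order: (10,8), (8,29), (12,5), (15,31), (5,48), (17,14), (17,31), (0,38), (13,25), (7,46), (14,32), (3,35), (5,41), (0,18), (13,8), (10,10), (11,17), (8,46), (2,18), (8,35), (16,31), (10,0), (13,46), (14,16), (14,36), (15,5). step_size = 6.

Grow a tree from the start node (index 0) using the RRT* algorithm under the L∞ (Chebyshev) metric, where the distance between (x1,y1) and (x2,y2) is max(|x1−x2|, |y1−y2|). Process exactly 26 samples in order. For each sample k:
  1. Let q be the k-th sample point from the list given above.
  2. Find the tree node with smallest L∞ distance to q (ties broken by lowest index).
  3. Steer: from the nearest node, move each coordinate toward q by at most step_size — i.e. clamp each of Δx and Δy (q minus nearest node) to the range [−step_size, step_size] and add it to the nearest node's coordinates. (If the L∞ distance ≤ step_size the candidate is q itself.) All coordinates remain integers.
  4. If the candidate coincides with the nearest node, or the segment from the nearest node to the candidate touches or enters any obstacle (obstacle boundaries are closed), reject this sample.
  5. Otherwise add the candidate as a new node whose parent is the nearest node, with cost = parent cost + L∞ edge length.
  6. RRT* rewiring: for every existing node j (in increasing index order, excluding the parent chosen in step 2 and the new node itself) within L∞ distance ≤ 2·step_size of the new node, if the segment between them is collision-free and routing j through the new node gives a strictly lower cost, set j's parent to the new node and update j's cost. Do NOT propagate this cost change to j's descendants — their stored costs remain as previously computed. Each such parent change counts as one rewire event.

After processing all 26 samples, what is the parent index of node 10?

1. q=(10,8) nearest=0 d=9 new=(7,8) → add node 1 parent=0 cost=6
2. q=(8,29) nearest=1 d=21 new=(8,14) → add node 2 parent=1 cost=12
3. q=(12,5) nearest=1 d=5 new=(12,5) → add node 3 parent=1 cost=11
4. q=(15,31) nearest=2 d=17 new=(14,20) → blocked by [10,14]×[10,17], reject
5. q=(5,48) nearest=2 d=34 new=(5,20) → blocked by [2,6]×[12,21], reject
6. q=(17,14) nearest=2 d=9 new=(14,14) → blocked by [10,14]×[10,17], reject
7. q=(17,31) nearest=2 d=17 new=(14,20) → blocked by [10,14]×[10,17], reject
8. q=(0,38) nearest=2 d=24 new=(2,20) → blocked by [2,6]×[12,21], reject
9. q=(13,25) nearest=2 d=11 new=(13,20) → blocked by [10,14]×[10,17], reject
10. q=(7,46) nearest=2 d=32 new=(7,20) → add node 4 parent=2 cost=18
11. q=(14,32) nearest=4 d=12 new=(13,26) → add node 5 parent=4 cost=24
12. q=(3,35) nearest=5 d=10 new=(7,32) → blocked by [7,11]×[27,36], reject
13. q=(5,41) nearest=5 d=15 new=(7,32) → blocked by [7,11]×[27,36], reject
14. q=(0,18) nearest=4 d=7 new=(1,18) → blocked by [2,6]×[12,21], reject
15. q=(13,8) nearest=3 d=3 new=(13,8) → add node 6 parent=3 cost=14
16. q=(10,10) nearest=1 d=3 new=(10,10) → blocked by [10,14]×[10,17], reject
17. q=(11,17) nearest=2 d=3 new=(11,17) → blocked by [10,14]×[10,17], reject
18. q=(8,46) nearest=5 d=20 new=(8,32) → blocked by [7,11]×[27,36], reject
19. q=(2,18) nearest=4 d=5 new=(2,18) → blocked by [2,6]×[12,21], reject
20. q=(8,35) nearest=5 d=9 new=(8,32) → blocked by [7,11]×[27,36], reject
21. q=(16,31) nearest=5 d=5 new=(16,31) → add node 7 parent=5 cost=29
22. q=(10,0) nearest=3 d=5 new=(10,0) → add node 8 parent=3 cost=16
23. q=(13,46) nearest=7 d=15 new=(13,37) → blocked by [11,13]×[29,39], reject
24. q=(14,16) nearest=2 d=6 new=(14,16) → blocked by [10,14]×[10,17], reject
25. q=(14,36) nearest=7 d=5 new=(14,36) → add node 9 parent=7 cost=34
26. q=(15,5) nearest=3 d=3 new=(15,5) → add node 10 parent=3 cost=14

Parent of node 10: 3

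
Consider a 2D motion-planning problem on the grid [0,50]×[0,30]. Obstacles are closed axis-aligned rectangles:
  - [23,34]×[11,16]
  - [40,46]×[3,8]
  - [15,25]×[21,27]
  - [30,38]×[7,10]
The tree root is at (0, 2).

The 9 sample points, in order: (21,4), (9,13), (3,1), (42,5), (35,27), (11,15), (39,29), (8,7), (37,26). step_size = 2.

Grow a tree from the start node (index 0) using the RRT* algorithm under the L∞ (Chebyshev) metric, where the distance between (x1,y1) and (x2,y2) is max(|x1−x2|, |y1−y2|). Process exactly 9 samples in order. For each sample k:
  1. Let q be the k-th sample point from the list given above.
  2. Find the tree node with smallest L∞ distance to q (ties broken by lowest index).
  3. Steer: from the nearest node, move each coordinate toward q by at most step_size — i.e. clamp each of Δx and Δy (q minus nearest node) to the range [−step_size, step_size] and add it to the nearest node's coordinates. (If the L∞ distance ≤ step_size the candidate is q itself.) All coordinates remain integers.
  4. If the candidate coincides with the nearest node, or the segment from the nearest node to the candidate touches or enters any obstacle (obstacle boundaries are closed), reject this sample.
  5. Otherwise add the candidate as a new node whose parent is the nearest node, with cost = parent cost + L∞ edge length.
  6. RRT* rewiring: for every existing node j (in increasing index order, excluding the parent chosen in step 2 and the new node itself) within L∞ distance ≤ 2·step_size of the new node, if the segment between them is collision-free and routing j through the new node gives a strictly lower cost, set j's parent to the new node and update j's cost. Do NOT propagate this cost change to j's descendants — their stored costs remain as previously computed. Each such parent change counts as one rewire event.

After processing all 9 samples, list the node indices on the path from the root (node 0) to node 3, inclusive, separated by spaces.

Path: 0 3

1. q=(21,4) nearest=0 d=21 new=(2,4) → add node 1 parent=0 cost=2
2. q=(9,13) nearest=1 d=9 new=(4,6) → add node 2 parent=1 cost=4
3. q=(3,1) nearest=0 d=3 new=(2,1) → add node 3 parent=0 cost=2
4. q=(42,5) nearest=2 d=38 new=(6,5) → add node 4 parent=2 cost=6
5. q=(35,27) nearest=4 d=29 new=(8,7) → add node 5 parent=4 cost=8
6. q=(11,15) nearest=5 d=8 new=(10,9) → add node 6 parent=5 cost=10
7. q=(39,29) nearest=6 d=29 new=(12,11) → add node 7 parent=6 cost=12
8. q=(8,7) nearest=5 d=0 → coincident, reject
9. q=(37,26) nearest=7 d=25 new=(14,13) → add node 8 parent=7 cost=14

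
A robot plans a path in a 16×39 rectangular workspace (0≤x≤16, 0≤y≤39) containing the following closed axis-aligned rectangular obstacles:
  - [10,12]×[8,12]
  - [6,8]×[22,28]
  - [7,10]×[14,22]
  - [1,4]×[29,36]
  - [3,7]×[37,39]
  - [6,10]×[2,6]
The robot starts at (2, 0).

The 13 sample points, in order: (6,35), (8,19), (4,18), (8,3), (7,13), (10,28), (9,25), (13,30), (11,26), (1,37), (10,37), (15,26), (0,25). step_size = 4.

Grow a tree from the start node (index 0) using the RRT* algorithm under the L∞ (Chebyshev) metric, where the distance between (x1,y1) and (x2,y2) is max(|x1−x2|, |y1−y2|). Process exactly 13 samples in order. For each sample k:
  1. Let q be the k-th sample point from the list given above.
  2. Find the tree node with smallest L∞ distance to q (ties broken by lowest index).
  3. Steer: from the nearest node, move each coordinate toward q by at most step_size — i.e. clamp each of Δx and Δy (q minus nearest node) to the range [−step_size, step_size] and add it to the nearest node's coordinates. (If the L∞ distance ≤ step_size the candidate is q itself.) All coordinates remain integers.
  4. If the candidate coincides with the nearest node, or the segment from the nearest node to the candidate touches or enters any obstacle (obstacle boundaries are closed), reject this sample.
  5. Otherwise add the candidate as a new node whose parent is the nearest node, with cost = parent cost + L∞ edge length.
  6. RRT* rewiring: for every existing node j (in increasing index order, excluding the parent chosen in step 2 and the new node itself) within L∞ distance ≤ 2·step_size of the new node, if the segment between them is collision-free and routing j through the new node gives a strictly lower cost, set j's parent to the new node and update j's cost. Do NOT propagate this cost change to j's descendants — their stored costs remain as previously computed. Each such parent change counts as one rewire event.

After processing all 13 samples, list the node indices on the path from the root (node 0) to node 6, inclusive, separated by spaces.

Path: 0 1 2 3 4 5 6

1. q=(6,35) nearest=0 d=35 new=(6,4) → blocked by [6,10]×[2,6], reject
2. q=(8,19) nearest=0 d=19 new=(6,4) → blocked by [6,10]×[2,6], reject
3. q=(4,18) nearest=0 d=18 new=(4,4) → add node 1 parent=0 cost=4
4. q=(8,3) nearest=1 d=4 new=(8,3) → blocked by [6,10]×[2,6], reject
5. q=(7,13) nearest=1 d=9 new=(7,8) → add node 2 parent=1 cost=8
6. q=(10,28) nearest=2 d=20 new=(10,12) → blocked by [10,12]×[8,12], reject
7. q=(9,25) nearest=2 d=17 new=(9,12) → add node 3 parent=2 cost=12
8. q=(13,30) nearest=3 d=18 new=(13,16) → add node 4 parent=3 cost=16
9. q=(11,26) nearest=4 d=10 new=(11,20) → add node 5 parent=4 cost=20
10. q=(1,37) nearest=5 d=17 new=(7,24) → blocked by [6,8]×[22,28], reject
11. q=(10,37) nearest=5 d=17 new=(10,24) → add node 6 parent=5 cost=24
12. q=(15,26) nearest=6 d=5 new=(14,26) → add node 7 parent=6 cost=28
13. q=(0,25) nearest=6 d=10 new=(6,25) → blocked by [6,8]×[22,28], reject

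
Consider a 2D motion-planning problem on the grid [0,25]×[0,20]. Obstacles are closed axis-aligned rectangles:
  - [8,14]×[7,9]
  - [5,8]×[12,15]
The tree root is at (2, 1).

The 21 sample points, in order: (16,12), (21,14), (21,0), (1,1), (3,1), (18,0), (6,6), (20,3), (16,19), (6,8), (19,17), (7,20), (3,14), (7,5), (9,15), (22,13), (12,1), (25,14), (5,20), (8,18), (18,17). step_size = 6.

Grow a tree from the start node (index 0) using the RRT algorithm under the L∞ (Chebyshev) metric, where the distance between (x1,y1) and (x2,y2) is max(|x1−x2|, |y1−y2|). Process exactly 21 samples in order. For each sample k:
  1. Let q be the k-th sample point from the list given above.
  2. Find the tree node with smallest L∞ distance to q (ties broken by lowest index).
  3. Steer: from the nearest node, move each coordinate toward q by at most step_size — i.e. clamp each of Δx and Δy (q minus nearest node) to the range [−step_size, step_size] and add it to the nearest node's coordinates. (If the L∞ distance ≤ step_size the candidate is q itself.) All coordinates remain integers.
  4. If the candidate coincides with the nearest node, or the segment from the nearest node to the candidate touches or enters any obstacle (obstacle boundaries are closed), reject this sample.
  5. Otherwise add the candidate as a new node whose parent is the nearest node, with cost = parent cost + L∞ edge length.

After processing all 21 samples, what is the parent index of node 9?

1. q=(16,12) nearest=0 d=14 new=(8,7) → blocked by [8,14]×[7,9], reject
2. q=(21,14) nearest=0 d=19 new=(8,7) → blocked by [8,14]×[7,9], reject
3. q=(21,0) nearest=0 d=19 new=(8,0) → add node 1 parent=0 cost=6
4. q=(1,1) nearest=0 d=1 new=(1,1) → add node 2 parent=0 cost=1
5. q=(3,1) nearest=0 d=1 new=(3,1) → add node 3 parent=0 cost=1
6. q=(18,0) nearest=1 d=10 new=(14,0) → add node 4 parent=1 cost=12
7. q=(6,6) nearest=0 d=5 new=(6,6) → add node 5 parent=0 cost=5
8. q=(20,3) nearest=4 d=6 new=(20,3) → add node 6 parent=4 cost=18
9. q=(16,19) nearest=5 d=13 new=(12,12) → blocked by [8,14]×[7,9], reject
10. q=(6,8) nearest=5 d=2 new=(6,8) → add node 7 parent=5 cost=7
11. q=(19,17) nearest=5 d=13 new=(12,12) → blocked by [8,14]×[7,9], reject
12. q=(7,20) nearest=7 d=12 new=(7,14) → blocked by [5,8]×[12,15], reject
13. q=(3,14) nearest=7 d=6 new=(3,14) → add node 8 parent=7 cost=13
14. q=(7,5) nearest=5 d=1 new=(7,5) → add node 9 parent=5 cost=6
15. q=(9,15) nearest=8 d=6 new=(9,15) → blocked by [5,8]×[12,15], reject
16. q=(22,13) nearest=6 d=10 new=(22,9) → add node 10 parent=6 cost=24
17. q=(12,1) nearest=4 d=2 new=(12,1) → add node 11 parent=4 cost=14
18. q=(25,14) nearest=10 d=5 new=(25,14) → add node 12 parent=10 cost=29
19. q=(5,20) nearest=8 d=6 new=(5,20) → add node 13 parent=8 cost=19
20. q=(8,18) nearest=13 d=3 new=(8,18) → add node 14 parent=13 cost=22
21. q=(18,17) nearest=12 d=7 new=(19,17) → add node 15 parent=12 cost=35

Parent of node 9: 5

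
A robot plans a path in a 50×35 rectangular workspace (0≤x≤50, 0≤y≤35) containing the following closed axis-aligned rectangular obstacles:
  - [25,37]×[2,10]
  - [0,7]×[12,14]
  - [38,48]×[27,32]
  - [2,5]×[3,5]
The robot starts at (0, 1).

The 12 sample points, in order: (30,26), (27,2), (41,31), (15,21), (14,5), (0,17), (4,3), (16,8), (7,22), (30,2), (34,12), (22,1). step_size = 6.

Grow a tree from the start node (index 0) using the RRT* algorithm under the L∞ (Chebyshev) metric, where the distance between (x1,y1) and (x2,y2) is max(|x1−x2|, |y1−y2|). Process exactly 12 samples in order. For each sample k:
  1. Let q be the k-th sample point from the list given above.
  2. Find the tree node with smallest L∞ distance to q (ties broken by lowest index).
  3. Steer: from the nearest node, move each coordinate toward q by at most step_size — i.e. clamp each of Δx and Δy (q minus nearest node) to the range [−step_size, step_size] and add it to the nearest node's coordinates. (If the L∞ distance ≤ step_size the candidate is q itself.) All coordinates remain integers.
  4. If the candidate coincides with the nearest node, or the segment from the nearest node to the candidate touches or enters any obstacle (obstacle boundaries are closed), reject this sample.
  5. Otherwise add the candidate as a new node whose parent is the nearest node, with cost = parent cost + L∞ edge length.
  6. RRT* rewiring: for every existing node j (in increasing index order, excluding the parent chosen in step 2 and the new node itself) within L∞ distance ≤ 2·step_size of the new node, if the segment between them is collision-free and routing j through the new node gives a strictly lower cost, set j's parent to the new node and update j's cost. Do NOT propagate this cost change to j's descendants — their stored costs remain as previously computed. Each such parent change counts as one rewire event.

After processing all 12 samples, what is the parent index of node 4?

1. q=(30,26) nearest=0 d=30 new=(6,7) → blocked by [2,5]×[3,5], reject
2. q=(27,2) nearest=0 d=27 new=(6,2) → add node 1 parent=0 cost=6
3. q=(41,31) nearest=1 d=35 new=(12,8) → add node 2 parent=1 cost=12
4. q=(15,21) nearest=2 d=13 new=(15,14) → add node 3 parent=2 cost=18
5. q=(14,5) nearest=2 d=3 new=(14,5) → add node 4 parent=2 cost=15
6. q=(0,17) nearest=2 d=12 new=(6,14) → blocked by [0,7]×[12,14], reject
7. q=(4,3) nearest=1 d=2 new=(4,3) → blocked by [2,5]×[3,5], reject
8. q=(16,8) nearest=4 d=3 new=(16,8) → add node 5 parent=4 cost=18
9. q=(7,22) nearest=3 d=8 new=(9,20) → add node 6 parent=3 cost=24
10. q=(30,2) nearest=5 d=14 new=(22,2) → add node 7 parent=5 cost=24
11. q=(34,12) nearest=7 d=12 new=(28,8) → blocked by [25,37]×[2,10], reject
12. q=(22,1) nearest=7 d=1 new=(22,1) → add node 8 parent=7 cost=25

Parent of node 4: 2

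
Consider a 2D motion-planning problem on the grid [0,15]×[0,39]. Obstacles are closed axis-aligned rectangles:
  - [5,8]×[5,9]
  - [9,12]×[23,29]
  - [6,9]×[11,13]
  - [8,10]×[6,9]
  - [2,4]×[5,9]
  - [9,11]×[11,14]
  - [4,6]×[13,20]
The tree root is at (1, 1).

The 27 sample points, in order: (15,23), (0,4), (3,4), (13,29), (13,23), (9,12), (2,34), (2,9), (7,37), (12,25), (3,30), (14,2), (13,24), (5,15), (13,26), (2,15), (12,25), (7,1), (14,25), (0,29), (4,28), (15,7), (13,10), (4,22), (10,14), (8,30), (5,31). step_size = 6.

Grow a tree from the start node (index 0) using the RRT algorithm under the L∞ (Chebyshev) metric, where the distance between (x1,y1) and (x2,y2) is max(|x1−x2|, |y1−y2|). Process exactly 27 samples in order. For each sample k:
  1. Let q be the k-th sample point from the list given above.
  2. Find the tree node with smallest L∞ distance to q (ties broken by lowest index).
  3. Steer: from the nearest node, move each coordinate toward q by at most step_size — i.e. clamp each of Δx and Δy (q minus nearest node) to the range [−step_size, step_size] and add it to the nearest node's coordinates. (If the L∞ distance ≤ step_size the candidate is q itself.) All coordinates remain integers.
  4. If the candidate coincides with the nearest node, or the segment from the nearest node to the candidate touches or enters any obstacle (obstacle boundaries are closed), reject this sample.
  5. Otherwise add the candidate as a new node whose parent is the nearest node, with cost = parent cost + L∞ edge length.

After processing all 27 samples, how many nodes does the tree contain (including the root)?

1. q=(15,23) nearest=0 d=22 new=(7,7) → blocked by [5,8]×[5,9], reject
2. q=(0,4) nearest=0 d=3 new=(0,4) → add node 1 parent=0 cost=3
3. q=(3,4) nearest=0 d=3 new=(3,4) → add node 2 parent=0 cost=3
4. q=(13,29) nearest=1 d=25 new=(6,10) → blocked by [5,8]×[5,9], reject
5. q=(13,23) nearest=1 d=19 new=(6,10) → blocked by [5,8]×[5,9], reject
6. q=(9,12) nearest=2 d=8 new=(9,10) → blocked by [5,8]×[5,9], reject
7. q=(2,34) nearest=1 d=30 new=(2,10) → add node 3 parent=1 cost=9
8. q=(2,9) nearest=3 d=1 new=(2,9) → blocked by [2,4]×[5,9], reject
9. q=(7,37) nearest=3 d=27 new=(7,16) → blocked by [4,6]×[13,20], reject
10. q=(12,25) nearest=3 d=15 new=(8,16) → blocked by [4,6]×[13,20], reject
11. q=(3,30) nearest=3 d=20 new=(3,16) → add node 4 parent=3 cost=15
12. q=(14,2) nearest=2 d=11 new=(9,2) → add node 5 parent=2 cost=9
13. q=(13,24) nearest=4 d=10 new=(9,22) → blocked by [4,6]×[13,20], reject
14. q=(5,15) nearest=4 d=2 new=(5,15) → blocked by [4,6]×[13,20], reject
15. q=(13,26) nearest=4 d=10 new=(9,22) → blocked by [4,6]×[13,20], reject
16. q=(2,15) nearest=4 d=1 new=(2,15) → add node 6 parent=4 cost=16
17. q=(12,25) nearest=4 d=9 new=(9,22) → blocked by [4,6]×[13,20], reject
18. q=(7,1) nearest=5 d=2 new=(7,1) → add node 7 parent=5 cost=11
19. q=(14,25) nearest=4 d=11 new=(9,22) → blocked by [4,6]×[13,20], reject
20. q=(0,29) nearest=4 d=13 new=(0,22) → add node 8 parent=4 cost=21
21. q=(4,28) nearest=8 d=6 new=(4,28) → add node 9 parent=8 cost=27
22. q=(15,7) nearest=5 d=6 new=(15,7) → add node 10 parent=5 cost=15
23. q=(13,10) nearest=10 d=3 new=(13,10) → add node 11 parent=10 cost=18
24. q=(4,22) nearest=8 d=4 new=(4,22) → add node 12 parent=8 cost=25
25. q=(10,14) nearest=11 d=4 new=(10,14) → blocked by [9,11]×[11,14], reject
26. q=(8,30) nearest=9 d=4 new=(8,30) → add node 13 parent=9 cost=31
27. q=(5,31) nearest=9 d=3 new=(5,31) → add node 14 parent=9 cost=30

Node count: 15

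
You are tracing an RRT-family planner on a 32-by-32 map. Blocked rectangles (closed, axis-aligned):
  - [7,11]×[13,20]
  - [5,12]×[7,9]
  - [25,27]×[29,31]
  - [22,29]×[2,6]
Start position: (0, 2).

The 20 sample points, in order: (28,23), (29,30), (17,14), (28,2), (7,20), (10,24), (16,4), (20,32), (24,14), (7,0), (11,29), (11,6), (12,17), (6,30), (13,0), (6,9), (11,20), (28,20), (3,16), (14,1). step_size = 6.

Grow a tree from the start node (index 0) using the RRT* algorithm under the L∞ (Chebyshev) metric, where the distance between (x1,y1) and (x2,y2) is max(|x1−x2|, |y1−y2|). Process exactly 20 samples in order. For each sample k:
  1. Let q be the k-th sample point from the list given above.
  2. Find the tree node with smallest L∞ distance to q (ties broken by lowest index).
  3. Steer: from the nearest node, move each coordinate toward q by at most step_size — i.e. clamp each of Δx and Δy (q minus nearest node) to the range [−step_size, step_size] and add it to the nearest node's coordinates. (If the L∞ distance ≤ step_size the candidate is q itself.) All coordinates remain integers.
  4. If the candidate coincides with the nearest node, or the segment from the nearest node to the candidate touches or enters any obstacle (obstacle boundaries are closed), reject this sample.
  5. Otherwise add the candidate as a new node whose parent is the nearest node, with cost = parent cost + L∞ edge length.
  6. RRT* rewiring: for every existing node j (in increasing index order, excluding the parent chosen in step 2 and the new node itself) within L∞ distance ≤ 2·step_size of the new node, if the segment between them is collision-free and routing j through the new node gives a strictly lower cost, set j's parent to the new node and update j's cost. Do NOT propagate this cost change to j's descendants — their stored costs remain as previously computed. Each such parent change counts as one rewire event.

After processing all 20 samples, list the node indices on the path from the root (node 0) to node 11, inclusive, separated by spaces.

1. q=(28,23) nearest=0 d=28 new=(6,8) → blocked by [5,12]×[7,9], reject
2. q=(29,30) nearest=0 d=29 new=(6,8) → blocked by [5,12]×[7,9], reject
3. q=(17,14) nearest=0 d=17 new=(6,8) → blocked by [5,12]×[7,9], reject
4. q=(28,2) nearest=0 d=28 new=(6,2) → add node 1 parent=0 cost=6
5. q=(7,20) nearest=0 d=18 new=(6,8) → blocked by [5,12]×[7,9], reject
6. q=(10,24) nearest=0 d=22 new=(6,8) → blocked by [5,12]×[7,9], reject
7. q=(16,4) nearest=1 d=10 new=(12,4) → add node 2 parent=1 cost=12
8. q=(20,32) nearest=2 d=28 new=(18,10) → add node 3 parent=2 cost=18
9. q=(24,14) nearest=3 d=6 new=(24,14) → add node 4 parent=3 cost=24
10. q=(7,0) nearest=1 d=2 new=(7,0) → add node 5 parent=1 cost=8
11. q=(11,29) nearest=4 d=15 new=(18,20) → add node 6 parent=4 cost=30
12. q=(11,6) nearest=2 d=2 new=(11,6) → add node 7 parent=2 cost=14
13. q=(12,17) nearest=6 d=6 new=(12,17) → add node 8 parent=6 cost=36
14. q=(6,30) nearest=6 d=12 new=(12,26) → add node 9 parent=6 cost=36
15. q=(13,0) nearest=2 d=4 new=(13,0) → add node 10 parent=2 cost=16
16. q=(6,9) nearest=7 d=5 new=(6,9) → blocked by [5,12]×[7,9], reject
17. q=(11,20) nearest=8 d=3 new=(11,20) → blocked by [7,11]×[13,20], reject
18. q=(28,20) nearest=4 d=6 new=(28,20) → add node 11 parent=4 cost=30
19. q=(3,16) nearest=8 d=9 new=(6,16) → blocked by [7,11]×[13,20], reject
20. q=(14,1) nearest=10 d=1 new=(14,1) → add node 12 parent=10 cost=17

Path: 0 1 2 3 4 11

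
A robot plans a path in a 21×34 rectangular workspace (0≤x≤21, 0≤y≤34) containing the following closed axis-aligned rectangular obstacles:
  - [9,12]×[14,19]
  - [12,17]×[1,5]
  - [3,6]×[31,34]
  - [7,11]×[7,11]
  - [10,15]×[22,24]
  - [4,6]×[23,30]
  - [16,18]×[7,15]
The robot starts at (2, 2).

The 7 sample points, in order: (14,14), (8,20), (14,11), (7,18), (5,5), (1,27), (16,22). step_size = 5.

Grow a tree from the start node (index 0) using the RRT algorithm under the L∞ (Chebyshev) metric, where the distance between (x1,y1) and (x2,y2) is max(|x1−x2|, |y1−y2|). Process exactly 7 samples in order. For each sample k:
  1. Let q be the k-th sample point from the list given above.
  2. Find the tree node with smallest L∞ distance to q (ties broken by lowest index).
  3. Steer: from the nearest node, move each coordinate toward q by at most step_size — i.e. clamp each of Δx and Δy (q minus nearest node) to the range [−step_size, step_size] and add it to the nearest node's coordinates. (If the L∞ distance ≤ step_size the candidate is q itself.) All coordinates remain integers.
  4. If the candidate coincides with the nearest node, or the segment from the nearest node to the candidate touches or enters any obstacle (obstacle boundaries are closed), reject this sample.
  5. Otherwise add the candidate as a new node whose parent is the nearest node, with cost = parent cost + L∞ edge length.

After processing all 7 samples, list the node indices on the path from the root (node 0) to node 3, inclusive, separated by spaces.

1. q=(14,14) nearest=0 d=12 new=(7,7) → blocked by [7,11]×[7,11], reject
2. q=(8,20) nearest=0 d=18 new=(7,7) → blocked by [7,11]×[7,11], reject
3. q=(14,11) nearest=0 d=12 new=(7,7) → blocked by [7,11]×[7,11], reject
4. q=(7,18) nearest=0 d=16 new=(7,7) → blocked by [7,11]×[7,11], reject
5. q=(5,5) nearest=0 d=3 new=(5,5) → add node 1 parent=0 cost=3
6. q=(1,27) nearest=1 d=22 new=(1,10) → add node 2 parent=1 cost=8
7. q=(16,22) nearest=2 d=15 new=(6,15) → add node 3 parent=2 cost=13

Path: 0 1 2 3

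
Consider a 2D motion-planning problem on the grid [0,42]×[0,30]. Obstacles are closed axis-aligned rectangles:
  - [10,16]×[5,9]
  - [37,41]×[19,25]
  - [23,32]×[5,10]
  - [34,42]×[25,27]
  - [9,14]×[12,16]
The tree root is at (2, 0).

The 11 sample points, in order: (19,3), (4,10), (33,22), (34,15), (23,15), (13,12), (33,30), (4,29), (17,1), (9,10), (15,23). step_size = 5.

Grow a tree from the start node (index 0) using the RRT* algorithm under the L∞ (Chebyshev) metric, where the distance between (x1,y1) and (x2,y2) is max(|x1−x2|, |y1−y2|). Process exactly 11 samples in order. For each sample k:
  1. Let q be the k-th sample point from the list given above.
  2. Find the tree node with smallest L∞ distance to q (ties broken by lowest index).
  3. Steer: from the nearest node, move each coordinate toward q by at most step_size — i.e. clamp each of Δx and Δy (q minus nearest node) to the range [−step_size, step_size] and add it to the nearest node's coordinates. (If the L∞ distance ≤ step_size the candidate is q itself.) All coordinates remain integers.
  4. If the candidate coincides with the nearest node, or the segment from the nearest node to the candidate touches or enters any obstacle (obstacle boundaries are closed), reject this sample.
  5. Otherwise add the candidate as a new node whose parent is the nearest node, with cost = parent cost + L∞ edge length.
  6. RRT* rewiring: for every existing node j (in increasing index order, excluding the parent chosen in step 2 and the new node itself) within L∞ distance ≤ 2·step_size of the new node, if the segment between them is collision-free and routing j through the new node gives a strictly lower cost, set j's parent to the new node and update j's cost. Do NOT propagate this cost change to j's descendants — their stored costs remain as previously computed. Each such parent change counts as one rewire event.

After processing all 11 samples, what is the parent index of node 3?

Parent of node 3: 2

1. q=(19,3) nearest=0 d=17 new=(7,3) → add node 1 parent=0 cost=5
2. q=(4,10) nearest=1 d=7 new=(4,8) → add node 2 parent=1 cost=10
3. q=(33,22) nearest=1 d=26 new=(12,8) → blocked by [10,16]×[5,9], reject
4. q=(34,15) nearest=1 d=27 new=(12,8) → blocked by [10,16]×[5,9], reject
5. q=(23,15) nearest=1 d=16 new=(12,8) → blocked by [10,16]×[5,9], reject
6. q=(13,12) nearest=1 d=9 new=(12,8) → blocked by [10,16]×[5,9], reject
7. q=(33,30) nearest=1 d=27 new=(12,8) → blocked by [10,16]×[5,9], reject
8. q=(4,29) nearest=2 d=21 new=(4,13) → add node 3 parent=2 cost=15
9. q=(17,1) nearest=1 d=10 new=(12,1) → add node 4 parent=1 cost=10
10. q=(9,10) nearest=2 d=5 new=(9,10) → add node 5 parent=2 cost=15
11. q=(15,23) nearest=3 d=11 new=(9,18) → add node 6 parent=3 cost=20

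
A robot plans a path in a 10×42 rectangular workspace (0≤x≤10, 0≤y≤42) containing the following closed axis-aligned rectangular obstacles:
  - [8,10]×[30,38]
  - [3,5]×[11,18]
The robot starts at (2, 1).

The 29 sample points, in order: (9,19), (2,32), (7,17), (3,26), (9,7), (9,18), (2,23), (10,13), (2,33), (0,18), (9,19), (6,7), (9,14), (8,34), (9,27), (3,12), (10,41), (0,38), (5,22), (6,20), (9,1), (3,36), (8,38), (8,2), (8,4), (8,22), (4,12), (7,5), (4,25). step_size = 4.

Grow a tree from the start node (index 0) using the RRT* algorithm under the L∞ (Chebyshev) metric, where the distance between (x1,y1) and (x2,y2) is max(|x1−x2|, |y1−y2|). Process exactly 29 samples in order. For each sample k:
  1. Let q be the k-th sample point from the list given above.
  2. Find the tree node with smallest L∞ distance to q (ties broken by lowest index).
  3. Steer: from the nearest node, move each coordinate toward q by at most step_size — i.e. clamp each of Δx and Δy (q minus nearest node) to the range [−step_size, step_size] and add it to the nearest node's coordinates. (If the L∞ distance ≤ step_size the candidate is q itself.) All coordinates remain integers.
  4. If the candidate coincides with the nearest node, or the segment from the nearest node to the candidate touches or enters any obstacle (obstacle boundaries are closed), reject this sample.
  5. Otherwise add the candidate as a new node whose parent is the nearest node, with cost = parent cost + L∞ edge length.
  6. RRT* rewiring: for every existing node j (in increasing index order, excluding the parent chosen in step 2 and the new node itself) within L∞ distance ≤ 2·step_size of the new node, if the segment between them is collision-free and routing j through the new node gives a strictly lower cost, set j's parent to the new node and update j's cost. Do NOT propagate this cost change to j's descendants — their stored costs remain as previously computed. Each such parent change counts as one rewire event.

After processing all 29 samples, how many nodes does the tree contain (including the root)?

Node count: 23

1. q=(9,19) nearest=0 d=18 new=(6,5) → add node 1 parent=0 cost=4
2. q=(2,32) nearest=1 d=27 new=(2,9) → add node 2 parent=1 cost=8
3. q=(7,17) nearest=2 d=8 new=(6,13) → blocked by [3,5]×[11,18], reject
4. q=(3,26) nearest=2 d=17 new=(3,13) → blocked by [3,5]×[11,18], reject
5. q=(9,7) nearest=1 d=3 new=(9,7) → add node 3 parent=1 cost=7
6. q=(9,18) nearest=2 d=9 new=(6,13) → blocked by [3,5]×[11,18], reject
7. q=(2,23) nearest=2 d=14 new=(2,13) → add node 4 parent=2 cost=12
8. q=(10,13) nearest=3 d=6 new=(10,11) → add node 5 parent=3 cost=11
9. q=(2,33) nearest=4 d=20 new=(2,17) → add node 6 parent=4 cost=16
10. q=(0,18) nearest=6 d=2 new=(0,18) → add node 7 parent=6 cost=18
11. q=(9,19) nearest=4 d=7 new=(6,17) → blocked by [3,5]×[11,18], reject
12. q=(6,7) nearest=1 d=2 new=(6,7) → add node 8 parent=1 cost=6; rewire 5→8 (10<11)
13. q=(9,14) nearest=5 d=3 new=(9,14) → add node 9 parent=5 cost=13
14. q=(8,34) nearest=7 d=16 new=(4,22) → add node 10 parent=7 cost=22
15. q=(9,27) nearest=10 d=5 new=(8,26) → add node 11 parent=10 cost=26
16. q=(3,12) nearest=4 d=1 new=(3,12) → blocked by [3,5]×[11,18], reject
17. q=(10,41) nearest=11 d=15 new=(10,30) → blocked by [8,10]×[30,38], reject
18. q=(0,38) nearest=11 d=12 new=(4,30) → add node 12 parent=11 cost=30
19. q=(5,22) nearest=10 d=1 new=(5,22) → add node 13 parent=10 cost=23
20. q=(6,20) nearest=10 d=2 new=(6,20) → add node 14 parent=10 cost=24
21. q=(9,1) nearest=1 d=4 new=(9,1) → add node 15 parent=1 cost=8
22. q=(3,36) nearest=12 d=6 new=(3,34) → add node 16 parent=12 cost=34
23. q=(8,38) nearest=16 d=5 new=(7,38) → add node 17 parent=16 cost=38
24. q=(8,2) nearest=15 d=1 new=(8,2) → add node 18 parent=15 cost=9
25. q=(8,4) nearest=1 d=2 new=(8,4) → add node 19 parent=1 cost=6; rewire 18→19 (8<9)
26. q=(8,22) nearest=14 d=2 new=(8,22) → add node 20 parent=14 cost=26
27. q=(4,12) nearest=4 d=2 new=(4,12) → blocked by [3,5]×[11,18], reject
28. q=(7,5) nearest=1 d=1 new=(7,5) → add node 21 parent=1 cost=5
29. q=(4,25) nearest=10 d=3 new=(4,25) → add node 22 parent=10 cost=25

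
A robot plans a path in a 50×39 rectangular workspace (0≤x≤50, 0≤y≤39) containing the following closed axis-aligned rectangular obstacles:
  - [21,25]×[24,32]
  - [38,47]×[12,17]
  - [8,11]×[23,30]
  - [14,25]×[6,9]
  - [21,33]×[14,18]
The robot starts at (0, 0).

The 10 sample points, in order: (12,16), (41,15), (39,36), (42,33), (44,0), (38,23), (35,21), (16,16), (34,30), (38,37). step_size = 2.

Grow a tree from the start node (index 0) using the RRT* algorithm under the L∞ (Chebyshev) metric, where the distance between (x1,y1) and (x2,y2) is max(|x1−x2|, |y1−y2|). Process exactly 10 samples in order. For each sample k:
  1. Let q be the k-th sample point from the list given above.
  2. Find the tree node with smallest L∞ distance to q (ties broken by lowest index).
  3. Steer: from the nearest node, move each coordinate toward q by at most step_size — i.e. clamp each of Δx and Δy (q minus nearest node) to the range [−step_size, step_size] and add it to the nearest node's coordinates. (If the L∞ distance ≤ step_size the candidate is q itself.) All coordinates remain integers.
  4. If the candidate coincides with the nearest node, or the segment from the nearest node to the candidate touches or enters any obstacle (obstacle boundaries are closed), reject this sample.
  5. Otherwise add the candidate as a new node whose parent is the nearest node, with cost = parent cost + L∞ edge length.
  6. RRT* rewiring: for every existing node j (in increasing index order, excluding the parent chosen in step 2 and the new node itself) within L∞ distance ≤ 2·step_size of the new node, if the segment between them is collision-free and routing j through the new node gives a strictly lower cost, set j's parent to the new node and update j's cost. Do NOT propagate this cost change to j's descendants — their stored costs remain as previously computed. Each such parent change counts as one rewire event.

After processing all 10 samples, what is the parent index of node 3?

Parent of node 3: 2

1. q=(12,16) nearest=0 d=16 new=(2,2) → add node 1 parent=0 cost=2
2. q=(41,15) nearest=1 d=39 new=(4,4) → add node 2 parent=1 cost=4
3. q=(39,36) nearest=2 d=35 new=(6,6) → add node 3 parent=2 cost=6
4. q=(42,33) nearest=3 d=36 new=(8,8) → add node 4 parent=3 cost=8
5. q=(44,0) nearest=4 d=36 new=(10,6) → add node 5 parent=4 cost=10
6. q=(38,23) nearest=5 d=28 new=(12,8) → add node 6 parent=5 cost=12
7. q=(35,21) nearest=6 d=23 new=(14,10) → add node 7 parent=6 cost=14
8. q=(16,16) nearest=7 d=6 new=(16,12) → add node 8 parent=7 cost=16
9. q=(34,30) nearest=8 d=18 new=(18,14) → add node 9 parent=8 cost=18
10. q=(38,37) nearest=9 d=23 new=(20,16) → add node 10 parent=9 cost=20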